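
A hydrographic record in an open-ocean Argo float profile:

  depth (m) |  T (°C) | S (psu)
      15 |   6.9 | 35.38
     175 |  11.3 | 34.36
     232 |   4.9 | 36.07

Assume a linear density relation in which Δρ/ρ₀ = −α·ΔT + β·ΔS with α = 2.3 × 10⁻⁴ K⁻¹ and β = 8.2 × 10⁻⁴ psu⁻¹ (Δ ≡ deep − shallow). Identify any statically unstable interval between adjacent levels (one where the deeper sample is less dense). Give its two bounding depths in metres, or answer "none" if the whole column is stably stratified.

Evaluate Δρ/ρ₀ = −αΔT + βΔS across each adjacent pair:
  15–175 m: −αΔT+βΔS = −(2.3 × 10⁻⁴)(+4.4)+(8.2 × 10⁻⁴)(-1.02) = -1.8 × 10⁻³ → UNSTABLE
  175–232 m: −αΔT+βΔS = −(2.3 × 10⁻⁴)(-6.4)+(8.2 × 10⁻⁴)(+1.71) = 2.9 × 10⁻³ → stable
The 15–175 m interval has Δρ < 0: lighter water underlies denser water.

15–175 m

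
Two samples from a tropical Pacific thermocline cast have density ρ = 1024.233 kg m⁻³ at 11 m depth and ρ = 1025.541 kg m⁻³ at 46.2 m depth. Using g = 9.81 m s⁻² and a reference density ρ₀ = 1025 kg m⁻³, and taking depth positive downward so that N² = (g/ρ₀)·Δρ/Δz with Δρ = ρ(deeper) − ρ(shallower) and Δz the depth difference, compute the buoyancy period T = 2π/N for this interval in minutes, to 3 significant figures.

Δρ = 1025.541 − 1024.233 = 1.308 kg m⁻³ over Δz = 46.2 − 11 = 35.2 m.
N² = (9.81/1025) × (1.308/35.2) = 3.5564 × 10⁻⁴ s⁻².
N = √(3.5564 × 10⁻⁴) = 0.018858 rad s⁻¹, so T = 2π/N = 333.18 s = 5.5530 min ≈ 5.55 min.
N² > 0, so the interval is statically stable.

5.55 min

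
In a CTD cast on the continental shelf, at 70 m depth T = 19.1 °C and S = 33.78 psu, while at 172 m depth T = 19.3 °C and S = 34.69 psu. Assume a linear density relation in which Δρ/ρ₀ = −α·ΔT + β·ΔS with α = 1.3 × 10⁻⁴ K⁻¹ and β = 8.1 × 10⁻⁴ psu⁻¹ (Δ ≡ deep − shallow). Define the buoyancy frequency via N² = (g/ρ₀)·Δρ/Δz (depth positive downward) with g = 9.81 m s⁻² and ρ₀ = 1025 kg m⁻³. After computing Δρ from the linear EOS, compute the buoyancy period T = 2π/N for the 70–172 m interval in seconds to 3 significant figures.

760 s

ΔT = +0.2 K, ΔS = +0.91 psu (deep − shallow).
Δρ/ρ₀ = −αΔT + βΔS = -2.60 × 10⁻⁵ + 7.371 × 10⁻⁴ = 7.111 × 10⁻⁴, so Δρ ≈ 0.7289 kg m⁻³.
N² = (g/ρ₀)·Δρ/Δz = g·(Δρ/ρ₀)/Δz = 9.81 × 7.111 × 10⁻⁴ / 102 = 6.8391 × 10⁻⁵ s⁻².
N = √(6.8391 × 10⁻⁵) = 8.2699 × 10⁻³ rad s⁻¹ → T = 2π/N = 759.77 s ≈ 760 s.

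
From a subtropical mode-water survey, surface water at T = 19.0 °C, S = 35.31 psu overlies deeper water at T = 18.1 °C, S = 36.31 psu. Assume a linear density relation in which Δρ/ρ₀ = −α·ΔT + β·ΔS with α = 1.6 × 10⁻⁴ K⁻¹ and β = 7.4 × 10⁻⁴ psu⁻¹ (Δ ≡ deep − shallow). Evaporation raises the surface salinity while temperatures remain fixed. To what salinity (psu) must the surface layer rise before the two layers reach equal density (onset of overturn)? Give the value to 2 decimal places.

Neutral buoyancy requires −α(T_deep − T_surf) + β(S_deep − S_surf′) = 0.
S_surf′ = S_deep − (α/β)·ΔT = 36.31 − (1.6 × 10⁻⁴/7.4 × 10⁻⁴)·(-0.9) = 36.5046 psu.
Increase required: 36.5046 − 35.31 = 1.1946 psu.

36.50 psu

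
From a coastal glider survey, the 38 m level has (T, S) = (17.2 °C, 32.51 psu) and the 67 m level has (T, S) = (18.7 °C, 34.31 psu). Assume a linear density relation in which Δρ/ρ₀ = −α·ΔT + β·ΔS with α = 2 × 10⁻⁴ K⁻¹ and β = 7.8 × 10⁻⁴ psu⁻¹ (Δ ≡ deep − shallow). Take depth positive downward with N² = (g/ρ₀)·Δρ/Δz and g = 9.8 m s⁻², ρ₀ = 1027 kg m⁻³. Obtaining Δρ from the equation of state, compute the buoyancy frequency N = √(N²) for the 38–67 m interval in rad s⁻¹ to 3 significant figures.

0.0193 rad s⁻¹

ΔT = +1.5 K, ΔS = +1.80 psu (deep − shallow).
Δρ/ρ₀ = −αΔT + βΔS = -3.00 × 10⁻⁴ + 1.404 × 10⁻³ = 1.104 × 10⁻³, so Δρ ≈ 1.134 kg m⁻³.
N² = (g/ρ₀)·Δρ/Δz = g·(Δρ/ρ₀)/Δz = 9.8 × 1.104 × 10⁻³ / 29 = 3.7308 × 10⁻⁴ s⁻².
N = √(3.7308 × 10⁻⁴) = 0.019315 rad s⁻¹ ≈ 0.0193 rad s⁻¹.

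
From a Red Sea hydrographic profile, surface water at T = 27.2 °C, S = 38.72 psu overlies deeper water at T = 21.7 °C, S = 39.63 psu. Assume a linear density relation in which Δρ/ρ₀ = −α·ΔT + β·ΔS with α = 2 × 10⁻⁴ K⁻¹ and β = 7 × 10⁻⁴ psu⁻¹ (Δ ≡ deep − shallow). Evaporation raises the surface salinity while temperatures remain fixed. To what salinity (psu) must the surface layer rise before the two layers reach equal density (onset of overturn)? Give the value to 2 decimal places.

Neutral buoyancy requires −α(T_deep − T_surf) + β(S_deep − S_surf′) = 0.
S_surf′ = S_deep − (α/β)·ΔT = 39.63 − (2 × 10⁻⁴/7 × 10⁻⁴)·(-5.5) = 41.2014 psu.
Increase required: 41.2014 − 38.72 = 2.4814 psu.

41.20 psu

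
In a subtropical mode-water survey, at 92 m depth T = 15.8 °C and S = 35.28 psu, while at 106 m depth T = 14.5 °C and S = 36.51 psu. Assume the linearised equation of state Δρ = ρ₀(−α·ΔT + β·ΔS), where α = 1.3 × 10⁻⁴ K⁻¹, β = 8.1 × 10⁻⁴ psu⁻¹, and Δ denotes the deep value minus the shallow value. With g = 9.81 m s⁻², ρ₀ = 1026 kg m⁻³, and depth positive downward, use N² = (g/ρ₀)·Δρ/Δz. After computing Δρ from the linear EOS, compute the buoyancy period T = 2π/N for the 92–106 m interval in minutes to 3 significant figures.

3.66 min

ΔT = -1.3 K, ΔS = +1.23 psu (deep − shallow).
Δρ/ρ₀ = −αΔT + βΔS = 1.69 × 10⁻⁴ + 9.963 × 10⁻⁴ = 1.1653 × 10⁻³, so Δρ ≈ 1.196 kg m⁻³.
N² = (g/ρ₀)·Δρ/Δz = g·(Δρ/ρ₀)/Δz = 9.81 × 1.1653 × 10⁻³ / 14 = 8.1654 × 10⁻⁴ s⁻².
N = √(8.1654 × 10⁻⁴) = 0.028575 rad s⁻¹ → T = 2π/N = 219.88 s = 3.6647 min ≈ 3.66 min.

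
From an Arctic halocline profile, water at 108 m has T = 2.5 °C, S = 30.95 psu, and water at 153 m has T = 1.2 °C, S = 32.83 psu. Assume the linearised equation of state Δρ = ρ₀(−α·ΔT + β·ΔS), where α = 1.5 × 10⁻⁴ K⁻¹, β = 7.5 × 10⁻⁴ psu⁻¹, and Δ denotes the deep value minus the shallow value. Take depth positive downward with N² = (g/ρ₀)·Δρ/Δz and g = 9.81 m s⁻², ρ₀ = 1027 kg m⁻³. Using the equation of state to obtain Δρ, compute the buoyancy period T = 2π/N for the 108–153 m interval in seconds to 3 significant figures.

336 s

ΔT = -1.3 K, ΔS = +1.88 psu (deep − shallow).
Δρ/ρ₀ = −αΔT + βΔS = 1.95 × 10⁻⁴ + 1.41 × 10⁻³ = 1.605 × 10⁻³, so Δρ ≈ 1.648 kg m⁻³.
N² = (g/ρ₀)·Δρ/Δz = g·(Δρ/ρ₀)/Δz = 9.81 × 1.605 × 10⁻³ / 45 = 3.4989 × 10⁻⁴ s⁻².
N = √(3.4989 × 10⁻⁴) = 0.018705 rad s⁻¹ → T = 2π/N = 335.91 s ≈ 336 s.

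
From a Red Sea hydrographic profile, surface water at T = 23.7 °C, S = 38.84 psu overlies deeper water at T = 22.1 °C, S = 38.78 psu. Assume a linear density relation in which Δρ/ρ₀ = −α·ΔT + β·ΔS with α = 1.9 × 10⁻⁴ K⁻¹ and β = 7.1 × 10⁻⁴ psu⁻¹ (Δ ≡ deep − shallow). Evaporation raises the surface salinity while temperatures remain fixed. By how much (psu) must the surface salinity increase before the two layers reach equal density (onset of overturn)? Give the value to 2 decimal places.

Neutral buoyancy requires −α(T_deep − T_surf) + β(S_deep − S_surf′) = 0.
S_surf′ = S_deep − (α/β)·ΔT = 38.78 − (1.9 × 10⁻⁴/7.1 × 10⁻⁴)·(-1.6) = 39.2082 psu.
Increase required: 39.2082 − 38.84 = 0.3682 psu.

0.37 psu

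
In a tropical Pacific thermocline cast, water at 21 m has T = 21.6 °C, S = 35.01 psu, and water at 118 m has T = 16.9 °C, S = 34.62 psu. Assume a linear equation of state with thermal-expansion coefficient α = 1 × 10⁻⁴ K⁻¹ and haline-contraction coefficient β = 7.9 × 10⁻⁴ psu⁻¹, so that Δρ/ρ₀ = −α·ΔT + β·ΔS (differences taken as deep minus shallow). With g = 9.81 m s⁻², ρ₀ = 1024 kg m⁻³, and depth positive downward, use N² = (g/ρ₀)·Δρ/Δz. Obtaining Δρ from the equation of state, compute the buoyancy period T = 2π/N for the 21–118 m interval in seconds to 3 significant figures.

1.55 × 10³ s

ΔT = -4.7 K, ΔS = -0.39 psu (deep − shallow).
Δρ/ρ₀ = −αΔT + βΔS = 4.70 × 10⁻⁴ − 3.081 × 10⁻⁴ = 1.619 × 10⁻⁴, so Δρ ≈ 0.1658 kg m⁻³.
N² = (g/ρ₀)·Δρ/Δz = g·(Δρ/ρ₀)/Δz = 9.81 × 1.619 × 10⁻⁴ / 97 = 1.6374 × 10⁻⁵ s⁻².
N = √(1.6374 × 10⁻⁵) = 4.0465 × 10⁻³ rad s⁻¹ → T = 2π/N = 1.5527 × 10³ s ≈ 1.55 × 10³ s.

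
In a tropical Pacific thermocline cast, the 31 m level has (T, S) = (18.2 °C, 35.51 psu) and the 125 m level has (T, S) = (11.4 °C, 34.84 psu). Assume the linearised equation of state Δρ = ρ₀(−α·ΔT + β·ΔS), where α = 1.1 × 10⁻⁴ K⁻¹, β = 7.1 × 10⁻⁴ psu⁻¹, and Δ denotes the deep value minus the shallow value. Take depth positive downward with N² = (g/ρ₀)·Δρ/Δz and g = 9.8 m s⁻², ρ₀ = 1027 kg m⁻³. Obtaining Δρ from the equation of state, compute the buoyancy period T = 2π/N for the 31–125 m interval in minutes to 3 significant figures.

ΔT = -6.8 K, ΔS = -0.67 psu (deep − shallow).
Δρ/ρ₀ = −αΔT + βΔS = 7.48 × 10⁻⁴ − 4.757 × 10⁻⁴ = 2.723 × 10⁻⁴, so Δρ ≈ 0.2797 kg m⁻³.
N² = (g/ρ₀)·Δρ/Δz = g·(Δρ/ρ₀)/Δz = 9.8 × 2.723 × 10⁻⁴ / 94 = 2.8389 × 10⁻⁵ s⁻².
N = √(2.8389 × 10⁻⁵) = 5.3281 × 10⁻³ rad s⁻¹ → T = 2π/N = 1.1793 × 10³ s = 19.655 min ≈ 19.7 min.

19.7 min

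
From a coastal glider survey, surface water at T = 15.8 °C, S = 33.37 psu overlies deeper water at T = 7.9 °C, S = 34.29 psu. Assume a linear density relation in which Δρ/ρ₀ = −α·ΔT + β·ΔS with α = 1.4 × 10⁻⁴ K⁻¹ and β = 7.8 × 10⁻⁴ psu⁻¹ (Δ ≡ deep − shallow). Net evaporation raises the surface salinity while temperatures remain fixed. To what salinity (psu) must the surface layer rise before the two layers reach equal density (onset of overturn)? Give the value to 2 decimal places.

Neutral buoyancy requires −α(T_deep − T_surf) + β(S_deep − S_surf′) = 0.
S_surf′ = S_deep − (α/β)·ΔT = 34.29 − (1.4 × 10⁻⁴/7.8 × 10⁻⁴)·(-7.9) = 35.7079 psu.
Increase required: 35.7079 − 33.37 = 2.3379 psu.

35.71 psu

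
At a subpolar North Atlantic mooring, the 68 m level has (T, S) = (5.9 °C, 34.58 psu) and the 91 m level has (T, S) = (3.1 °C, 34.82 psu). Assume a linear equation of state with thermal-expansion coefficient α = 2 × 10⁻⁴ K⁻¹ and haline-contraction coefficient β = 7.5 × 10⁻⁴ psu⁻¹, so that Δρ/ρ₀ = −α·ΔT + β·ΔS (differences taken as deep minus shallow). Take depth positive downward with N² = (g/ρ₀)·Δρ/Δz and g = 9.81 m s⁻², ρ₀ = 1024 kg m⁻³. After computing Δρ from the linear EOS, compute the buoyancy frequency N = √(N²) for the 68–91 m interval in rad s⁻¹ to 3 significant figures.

ΔT = -2.8 K, ΔS = +0.24 psu (deep − shallow).
Δρ/ρ₀ = −αΔT + βΔS = 5.60 × 10⁻⁴ + 1.80 × 10⁻⁴ = 7.40 × 10⁻⁴, so Δρ ≈ 0.7578 kg m⁻³.
N² = (g/ρ₀)·Δρ/Δz = g·(Δρ/ρ₀)/Δz = 9.81 × 7.40 × 10⁻⁴ / 23 = 3.1563 × 10⁻⁴ s⁻².
N = √(3.1563 × 10⁻⁴) = 0.017766 rad s⁻¹ ≈ 0.0178 rad s⁻¹.

0.0178 rad s⁻¹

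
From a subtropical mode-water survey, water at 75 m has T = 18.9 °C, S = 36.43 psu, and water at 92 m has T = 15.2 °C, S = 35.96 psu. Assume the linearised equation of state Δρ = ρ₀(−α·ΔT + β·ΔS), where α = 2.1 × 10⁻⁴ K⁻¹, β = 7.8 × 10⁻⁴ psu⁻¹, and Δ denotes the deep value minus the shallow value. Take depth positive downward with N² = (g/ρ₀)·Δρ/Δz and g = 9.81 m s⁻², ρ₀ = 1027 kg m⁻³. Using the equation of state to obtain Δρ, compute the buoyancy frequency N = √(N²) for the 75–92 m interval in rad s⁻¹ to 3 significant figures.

ΔT = -3.7 K, ΔS = -0.47 psu (deep − shallow).
Δρ/ρ₀ = −αΔT + βΔS = 7.77 × 10⁻⁴ − 3.666 × 10⁻⁴ = 4.104 × 10⁻⁴, so Δρ ≈ 0.4215 kg m⁻³.
N² = (g/ρ₀)·Δρ/Δz = g·(Δρ/ρ₀)/Δz = 9.81 × 4.104 × 10⁻⁴ / 17 = 2.3682 × 10⁻⁴ s⁻².
N = √(2.3682 × 10⁻⁴) = 0.015389 rad s⁻¹ ≈ 0.0154 rad s⁻¹.

0.0154 rad s⁻¹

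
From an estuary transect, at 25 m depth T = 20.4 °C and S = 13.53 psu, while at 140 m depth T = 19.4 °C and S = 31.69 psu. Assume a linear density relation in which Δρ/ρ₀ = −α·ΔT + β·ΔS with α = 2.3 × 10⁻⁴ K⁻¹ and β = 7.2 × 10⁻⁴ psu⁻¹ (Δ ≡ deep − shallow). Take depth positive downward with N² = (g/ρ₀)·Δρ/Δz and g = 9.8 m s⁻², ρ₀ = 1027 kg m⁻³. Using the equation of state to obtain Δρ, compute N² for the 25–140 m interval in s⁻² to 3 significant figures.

1.13 × 10⁻³ s⁻²

ΔT = -1.0 K, ΔS = +18.16 psu (deep − shallow).
Δρ/ρ₀ = −αΔT + βΔS = 2.30 × 10⁻⁴ + 0.0130752 = 0.0133052, so Δρ ≈ 13.66 kg m⁻³.
N² = (g/ρ₀)·Δρ/Δz = g·(Δρ/ρ₀)/Δz = 9.8 × 0.0133052 / 115 = 1.1338 × 10⁻³ s⁻² ≈ 1.13 × 10⁻³ s⁻².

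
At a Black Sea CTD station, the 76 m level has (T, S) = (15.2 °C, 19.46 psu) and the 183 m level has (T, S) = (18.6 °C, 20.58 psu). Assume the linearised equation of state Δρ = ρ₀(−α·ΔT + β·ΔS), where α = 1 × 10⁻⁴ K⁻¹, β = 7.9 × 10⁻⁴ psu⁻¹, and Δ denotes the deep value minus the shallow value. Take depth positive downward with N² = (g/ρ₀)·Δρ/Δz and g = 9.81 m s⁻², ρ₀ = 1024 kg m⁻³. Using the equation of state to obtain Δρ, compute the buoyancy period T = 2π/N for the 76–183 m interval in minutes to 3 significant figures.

14.8 min

ΔT = +3.4 K, ΔS = +1.12 psu (deep − shallow).
Δρ/ρ₀ = −αΔT + βΔS = -3.40 × 10⁻⁴ + 8.848 × 10⁻⁴ = 5.448 × 10⁻⁴, so Δρ ≈ 0.5579 kg m⁻³.
N² = (g/ρ₀)·Δρ/Δz = g·(Δρ/ρ₀)/Δz = 9.81 × 5.448 × 10⁻⁴ / 107 = 4.9948 × 10⁻⁵ s⁻².
N = √(4.9948 × 10⁻⁵) = 7.0674 × 10⁻³ rad s⁻¹ → T = 2π/N = 889.04 s = 14.817 min ≈ 14.8 min.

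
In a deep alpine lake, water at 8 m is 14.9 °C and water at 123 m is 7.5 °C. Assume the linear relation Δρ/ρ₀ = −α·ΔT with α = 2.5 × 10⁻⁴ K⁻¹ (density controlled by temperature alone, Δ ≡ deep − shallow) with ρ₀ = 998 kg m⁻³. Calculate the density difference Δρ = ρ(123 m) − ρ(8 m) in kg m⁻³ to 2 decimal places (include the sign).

+1.85 kg m⁻³

ΔT = -7.4 K, Δρ/ρ₀ = −αΔT = 1.85 × 10⁻³.
Δρ = 998 × (1.85 × 10⁻³) = +1.85 kg m⁻³.
Positive Δρ: denser below, stable.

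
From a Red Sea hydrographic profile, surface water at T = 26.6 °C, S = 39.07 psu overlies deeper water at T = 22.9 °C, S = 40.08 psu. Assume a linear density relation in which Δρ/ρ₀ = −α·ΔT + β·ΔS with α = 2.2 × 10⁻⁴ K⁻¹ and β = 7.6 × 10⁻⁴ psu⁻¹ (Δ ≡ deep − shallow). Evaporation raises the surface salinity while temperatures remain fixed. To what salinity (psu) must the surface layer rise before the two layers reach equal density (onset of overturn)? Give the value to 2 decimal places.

Neutral buoyancy requires −α(T_deep − T_surf) + β(S_deep − S_surf′) = 0.
S_surf′ = S_deep − (α/β)·ΔT = 40.08 − (2.2 × 10⁻⁴/7.6 × 10⁻⁴)·(-3.7) = 41.1511 psu.
Increase required: 41.1511 − 39.07 = 2.0811 psu.

41.15 psu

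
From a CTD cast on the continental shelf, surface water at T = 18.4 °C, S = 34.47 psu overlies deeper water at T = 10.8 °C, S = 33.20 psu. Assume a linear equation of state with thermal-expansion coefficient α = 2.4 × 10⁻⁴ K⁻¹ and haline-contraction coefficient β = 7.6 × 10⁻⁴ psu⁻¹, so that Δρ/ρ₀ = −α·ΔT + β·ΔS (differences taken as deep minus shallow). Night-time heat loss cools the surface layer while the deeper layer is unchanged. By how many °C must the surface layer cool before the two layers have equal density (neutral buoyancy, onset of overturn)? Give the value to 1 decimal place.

Neutral buoyancy requires Δρ = 0, i.e. −α(T_deep − T_surf′) + β(S_deep − S_surf) = 0.
T_surf′ = T_deep − (β/α)·ΔS = 10.8 − (7.6 × 10⁻⁴/2.4 × 10⁻⁴)·(-1.27) = 14.822 °C.
Cooling required: 18.4 − (14.822) = 3.578 °C.

3.6 °C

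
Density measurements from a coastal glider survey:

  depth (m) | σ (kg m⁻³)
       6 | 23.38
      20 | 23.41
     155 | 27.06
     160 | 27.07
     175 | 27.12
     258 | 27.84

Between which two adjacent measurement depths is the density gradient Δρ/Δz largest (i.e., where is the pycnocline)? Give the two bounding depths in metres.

Compute the density gradient over each adjacent pair:
  6–20 m: Δρ/Δz = 0.03/14 = 2.1 × 10⁻³ kg m⁻⁴
  20–155 m: Δρ/Δz = 3.65/135 = 0.027 kg m⁻⁴
  155–160 m: Δρ/Δz = 0.01/5 = 2.0 × 10⁻³ kg m⁻⁴
  160–175 m: Δρ/Δz = 0.05/15 = 3.3 × 10⁻³ kg m⁻⁴
  175–258 m: Δρ/Δz = 0.72/83 = 8.7 × 10⁻³ kg m⁻⁴
The largest gradient is in the 20–155 m interval — the pycnocline.

20–155 m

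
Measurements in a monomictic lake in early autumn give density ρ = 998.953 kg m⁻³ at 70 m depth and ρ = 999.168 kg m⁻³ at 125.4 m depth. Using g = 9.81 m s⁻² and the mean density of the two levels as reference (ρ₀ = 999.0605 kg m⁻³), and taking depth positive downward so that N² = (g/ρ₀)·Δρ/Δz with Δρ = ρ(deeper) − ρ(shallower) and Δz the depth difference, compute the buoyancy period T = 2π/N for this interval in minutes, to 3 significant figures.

17.0 min

Δρ = 999.168 − 998.953 = 0.215 kg m⁻³ over Δz = 125.4 − 70 = 55.4 m.
N² = (9.81/999.0605) × (0.215/55.4) = 3.8107 × 10⁻⁵ s⁻².
N = √(3.8107 × 10⁻⁵) = 6.1731 × 10⁻³ rad s⁻¹, so T = 2π/N = 1.0178 × 10³ s = 16.963 min ≈ 17.0 min.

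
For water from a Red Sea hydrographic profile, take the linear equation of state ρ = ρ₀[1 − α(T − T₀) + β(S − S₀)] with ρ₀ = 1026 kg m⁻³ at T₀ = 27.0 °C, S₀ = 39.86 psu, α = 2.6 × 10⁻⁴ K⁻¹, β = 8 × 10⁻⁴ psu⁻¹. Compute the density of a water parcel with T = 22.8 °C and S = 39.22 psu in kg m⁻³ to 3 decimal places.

T − T₀ = -4.2 K, S − S₀ = -0.64 psu.
Bracket = 1 − α·(-4.2) + β·(-0.64) = 1 + (5.80 × 10⁻⁴) = 1.0005800.
ρ = 1026 × 1.0005800 = 1026.595 kg m⁻³.

1026.595 kg m⁻³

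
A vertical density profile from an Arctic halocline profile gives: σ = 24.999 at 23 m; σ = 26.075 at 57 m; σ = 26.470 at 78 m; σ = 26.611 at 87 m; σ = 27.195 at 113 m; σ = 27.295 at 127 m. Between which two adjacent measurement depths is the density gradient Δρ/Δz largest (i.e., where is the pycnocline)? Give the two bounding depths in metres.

23–57 m

Compute the density gradient over each adjacent pair:
  23–57 m: Δρ/Δz = 1.076/34 = 0.032 kg m⁻⁴
  57–78 m: Δρ/Δz = 0.395/21 = 0.019 kg m⁻⁴
  78–87 m: Δρ/Δz = 0.141/9 = 0.016 kg m⁻⁴
  87–113 m: Δρ/Δz = 0.584/26 = 0.022 kg m⁻⁴
  113–127 m: Δρ/Δz = 0.100/14 = 7.1 × 10⁻³ kg m⁻⁴
The largest gradient is in the 23–57 m interval — the pycnocline.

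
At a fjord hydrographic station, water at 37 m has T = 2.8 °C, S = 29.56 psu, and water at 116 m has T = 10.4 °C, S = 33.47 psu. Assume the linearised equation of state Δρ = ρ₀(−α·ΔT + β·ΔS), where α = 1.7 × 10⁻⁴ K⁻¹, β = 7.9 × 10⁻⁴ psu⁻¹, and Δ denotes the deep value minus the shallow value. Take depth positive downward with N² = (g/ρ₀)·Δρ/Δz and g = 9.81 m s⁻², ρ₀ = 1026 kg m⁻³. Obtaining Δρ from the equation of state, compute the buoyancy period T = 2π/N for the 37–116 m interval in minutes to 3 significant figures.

ΔT = +7.6 K, ΔS = +3.91 psu (deep − shallow).
Δρ/ρ₀ = −αΔT + βΔS = -1.292 × 10⁻³ + 3.0889 × 10⁻³ = 1.7969 × 10⁻³, so Δρ ≈ 1.844 kg m⁻³.
N² = (g/ρ₀)·Δρ/Δz = g·(Δρ/ρ₀)/Δz = 9.81 × 1.7969 × 10⁻³ / 79 = 2.2313 × 10⁻⁴ s⁻².
N = √(2.2313 × 10⁻⁴) = 0.014938 rad s⁻¹ → T = 2π/N = 420.62 s = 7.0103 min ≈ 7.01 min.

7.01 min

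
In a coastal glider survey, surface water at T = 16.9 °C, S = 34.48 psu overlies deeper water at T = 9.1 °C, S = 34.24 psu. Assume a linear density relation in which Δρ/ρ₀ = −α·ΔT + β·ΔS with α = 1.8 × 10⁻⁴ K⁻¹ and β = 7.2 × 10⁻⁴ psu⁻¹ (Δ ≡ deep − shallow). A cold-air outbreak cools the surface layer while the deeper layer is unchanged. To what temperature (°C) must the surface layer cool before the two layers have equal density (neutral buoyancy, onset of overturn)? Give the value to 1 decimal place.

10.1 °C

Neutral buoyancy requires Δρ = 0, i.e. −α(T_deep − T_surf′) + β(S_deep − S_surf) = 0.
T_surf′ = T_deep − (β/α)·ΔS = 9.1 − (7.2 × 10⁻⁴/1.8 × 10⁻⁴)·(-0.24) = 10.060 °C.
Cooling required: 16.9 − (10.060) = 6.840 °C.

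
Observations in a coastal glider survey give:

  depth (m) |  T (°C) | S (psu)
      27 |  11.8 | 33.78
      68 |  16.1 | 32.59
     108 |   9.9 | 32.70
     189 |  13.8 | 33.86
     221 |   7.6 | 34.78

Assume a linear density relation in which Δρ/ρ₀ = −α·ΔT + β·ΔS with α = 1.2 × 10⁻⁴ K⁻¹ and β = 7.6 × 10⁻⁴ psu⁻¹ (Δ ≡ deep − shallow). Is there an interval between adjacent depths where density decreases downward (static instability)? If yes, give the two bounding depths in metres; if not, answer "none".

27–68 m

Evaluate Δρ/ρ₀ = −αΔT + βΔS across each adjacent pair:
  27–68 m: −αΔT+βΔS = −(1.2 × 10⁻⁴)(+4.3)+(7.6 × 10⁻⁴)(-1.19) = -1.4 × 10⁻³ → UNSTABLE
  68–108 m: −αΔT+βΔS = −(1.2 × 10⁻⁴)(-6.2)+(7.6 × 10⁻⁴)(+0.11) = 8.3 × 10⁻⁴ → stable
  108–189 m: −αΔT+βΔS = −(1.2 × 10⁻⁴)(+3.9)+(7.6 × 10⁻⁴)(+1.16) = 4.1 × 10⁻⁴ → stable
  189–221 m: −αΔT+βΔS = −(1.2 × 10⁻⁴)(-6.2)+(7.6 × 10⁻⁴)(+0.92) = 1.4 × 10⁻³ → stable
The 27–68 m interval has Δρ < 0: lighter water underlies denser water.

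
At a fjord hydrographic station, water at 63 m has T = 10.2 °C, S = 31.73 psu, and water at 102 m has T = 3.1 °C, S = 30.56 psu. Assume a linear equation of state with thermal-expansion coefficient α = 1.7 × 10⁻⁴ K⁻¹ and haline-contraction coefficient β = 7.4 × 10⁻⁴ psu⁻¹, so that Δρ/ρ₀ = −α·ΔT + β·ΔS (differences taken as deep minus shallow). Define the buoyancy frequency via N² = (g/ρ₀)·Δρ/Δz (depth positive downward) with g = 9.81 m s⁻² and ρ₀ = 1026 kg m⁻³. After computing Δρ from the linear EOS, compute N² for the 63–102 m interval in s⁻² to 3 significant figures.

ΔT = -7.1 K, ΔS = -1.17 psu (deep − shallow).
Δρ/ρ₀ = −αΔT + βΔS = 1.207 × 10⁻³ − 8.658 × 10⁻⁴ = 3.412 × 10⁻⁴, so Δρ ≈ 0.3501 kg m⁻³.
N² = (g/ρ₀)·Δρ/Δz = g·(Δρ/ρ₀)/Δz = 9.81 × 3.412 × 10⁻⁴ / 39 = 8.5825 × 10⁻⁵ s⁻² ≈ 8.58 × 10⁻⁵ s⁻².

8.58 × 10⁻⁵ s⁻²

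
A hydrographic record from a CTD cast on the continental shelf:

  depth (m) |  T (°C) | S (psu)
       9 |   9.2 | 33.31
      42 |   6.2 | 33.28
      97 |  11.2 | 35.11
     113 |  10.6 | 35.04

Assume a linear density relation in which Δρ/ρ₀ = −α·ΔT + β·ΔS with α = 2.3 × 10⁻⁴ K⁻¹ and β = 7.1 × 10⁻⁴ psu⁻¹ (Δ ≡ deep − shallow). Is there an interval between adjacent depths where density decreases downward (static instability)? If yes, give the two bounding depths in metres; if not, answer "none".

none

Evaluate Δρ/ρ₀ = −αΔT + βΔS across each adjacent pair:
  9–42 m: −αΔT+βΔS = −(2.3 × 10⁻⁴)(-3.0)+(7.1 × 10⁻⁴)(-0.03) = 6.7 × 10⁻⁴ → stable
  42–97 m: −αΔT+βΔS = −(2.3 × 10⁻⁴)(+5.0)+(7.1 × 10⁻⁴)(+1.83) = 1.5 × 10⁻⁴ → stable
  97–113 m: −αΔT+βΔS = −(2.3 × 10⁻⁴)(-0.6)+(7.1 × 10⁻⁴)(-0.07) = 8.8 × 10⁻⁵ → stable
Every interval has Δρ > 0: the column is stably stratified throughout.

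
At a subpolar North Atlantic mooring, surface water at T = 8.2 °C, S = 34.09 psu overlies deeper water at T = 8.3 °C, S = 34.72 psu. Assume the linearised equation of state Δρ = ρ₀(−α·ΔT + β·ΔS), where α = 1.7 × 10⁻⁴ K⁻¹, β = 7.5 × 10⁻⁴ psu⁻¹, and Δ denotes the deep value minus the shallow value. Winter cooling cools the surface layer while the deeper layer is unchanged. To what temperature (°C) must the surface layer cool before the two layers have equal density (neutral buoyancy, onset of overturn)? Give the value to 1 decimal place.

Neutral buoyancy requires Δρ = 0, i.e. −α(T_deep − T_surf′) + β(S_deep − S_surf) = 0.
T_surf′ = T_deep − (β/α)·ΔS = 8.3 − (7.5 × 10⁻⁴/1.7 × 10⁻⁴)·(+0.63) = 5.521 °C.
Cooling required: 8.2 − (5.521) = 2.679 °C.

5.5 °C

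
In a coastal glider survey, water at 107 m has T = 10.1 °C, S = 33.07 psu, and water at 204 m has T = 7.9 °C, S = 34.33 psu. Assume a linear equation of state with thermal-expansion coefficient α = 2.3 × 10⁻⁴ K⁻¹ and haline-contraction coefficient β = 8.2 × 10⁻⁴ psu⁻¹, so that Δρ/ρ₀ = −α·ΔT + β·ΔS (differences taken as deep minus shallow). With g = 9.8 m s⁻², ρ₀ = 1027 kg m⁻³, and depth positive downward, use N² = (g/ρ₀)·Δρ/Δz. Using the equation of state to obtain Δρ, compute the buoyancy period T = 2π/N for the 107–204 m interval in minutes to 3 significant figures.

8.40 min

ΔT = -2.2 K, ΔS = +1.26 psu (deep − shallow).
Δρ/ρ₀ = −αΔT + βΔS = 5.06 × 10⁻⁴ + 1.0332 × 10⁻³ = 1.5392 × 10⁻³, so Δρ ≈ 1.581 kg m⁻³.
N² = (g/ρ₀)·Δρ/Δz = g·(Δρ/ρ₀)/Δz = 9.8 × 1.5392 × 10⁻³ / 97 = 1.5551 × 10⁻⁴ s⁻².
N = √(1.5551 × 10⁻⁴) = 0.012470 rad s⁻¹ → T = 2π/N = 503.86 s = 8.3977 min ≈ 8.40 min.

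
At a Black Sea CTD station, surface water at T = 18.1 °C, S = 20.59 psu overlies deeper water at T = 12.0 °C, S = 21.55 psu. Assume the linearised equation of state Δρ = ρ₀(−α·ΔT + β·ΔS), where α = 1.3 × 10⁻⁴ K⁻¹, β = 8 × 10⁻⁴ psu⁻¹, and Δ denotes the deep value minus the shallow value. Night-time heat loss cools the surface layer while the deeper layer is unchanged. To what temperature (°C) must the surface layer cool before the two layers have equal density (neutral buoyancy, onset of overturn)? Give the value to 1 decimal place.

Neutral buoyancy requires Δρ = 0, i.e. −α(T_deep − T_surf′) + β(S_deep − S_surf) = 0.
T_surf′ = T_deep − (β/α)·ΔS = 12.0 − (8 × 10⁻⁴/1.3 × 10⁻⁴)·(+0.96) = 6.092 °C.
Cooling required: 18.1 − (6.092) = 12.008 °C.

6.1 °C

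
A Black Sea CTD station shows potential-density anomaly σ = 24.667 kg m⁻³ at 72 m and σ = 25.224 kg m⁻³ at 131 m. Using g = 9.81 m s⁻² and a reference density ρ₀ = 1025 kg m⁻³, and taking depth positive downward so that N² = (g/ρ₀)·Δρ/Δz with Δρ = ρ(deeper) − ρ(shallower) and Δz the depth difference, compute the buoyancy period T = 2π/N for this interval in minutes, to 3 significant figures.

11.0 min

Δρ = 1025.224 − 1024.667 = 0.557 kg m⁻³ over Δz = 131 − 72 = 59 m.
N² = (9.81/1025) × (0.557/59) = 9.0354 × 10⁻⁵ s⁻².
N = √(9.0354 × 10⁻⁵) = 9.5055 × 10⁻³ rad s⁻¹, so T = 2π/N = 661.01 s = 11.017 min ≈ 11.0 min.
Since Δρ > 0 the layer is stably stratified.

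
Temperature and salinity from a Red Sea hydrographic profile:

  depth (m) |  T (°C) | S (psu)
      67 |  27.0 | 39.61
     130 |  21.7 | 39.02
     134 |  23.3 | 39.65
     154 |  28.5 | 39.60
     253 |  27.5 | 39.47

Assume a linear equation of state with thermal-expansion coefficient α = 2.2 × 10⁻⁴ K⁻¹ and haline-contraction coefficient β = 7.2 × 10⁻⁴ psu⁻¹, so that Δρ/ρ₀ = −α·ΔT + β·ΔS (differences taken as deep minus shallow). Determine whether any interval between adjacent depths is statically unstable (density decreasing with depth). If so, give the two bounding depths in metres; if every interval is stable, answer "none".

Evaluate Δρ/ρ₀ = −αΔT + βΔS across each adjacent pair:
  67–130 m: −αΔT+βΔS = −(2.2 × 10⁻⁴)(-5.3)+(7.2 × 10⁻⁴)(-0.59) = 7.4 × 10⁻⁴ → stable
  130–134 m: −αΔT+βΔS = −(2.2 × 10⁻⁴)(+1.6)+(7.2 × 10⁻⁴)(+0.63) = 1.0 × 10⁻⁴ → stable
  134–154 m: −αΔT+βΔS = −(2.2 × 10⁻⁴)(+5.2)+(7.2 × 10⁻⁴)(-0.05) = -1.2 × 10⁻³ → UNSTABLE
  154–253 m: −αΔT+βΔS = −(2.2 × 10⁻⁴)(-1.0)+(7.2 × 10⁻⁴)(-0.13) = 1.3 × 10⁻⁴ → stable
The 134–154 m interval has Δρ < 0: lighter water underlies denser water.

134–154 m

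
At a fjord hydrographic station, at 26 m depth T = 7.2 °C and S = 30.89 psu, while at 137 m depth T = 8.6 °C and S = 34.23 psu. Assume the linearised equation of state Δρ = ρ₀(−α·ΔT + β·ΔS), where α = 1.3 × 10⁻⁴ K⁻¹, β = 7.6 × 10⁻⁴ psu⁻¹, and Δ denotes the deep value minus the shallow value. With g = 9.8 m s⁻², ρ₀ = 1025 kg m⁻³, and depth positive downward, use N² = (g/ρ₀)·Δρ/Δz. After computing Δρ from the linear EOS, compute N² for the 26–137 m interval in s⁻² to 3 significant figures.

ΔT = +1.4 K, ΔS = +3.34 psu (deep − shallow).
Δρ/ρ₀ = −αΔT + βΔS = -1.82 × 10⁻⁴ + 2.5384 × 10⁻³ = 2.3564 × 10⁻³, so Δρ ≈ 2.415 kg m⁻³.
N² = (g/ρ₀)·Δρ/Δz = g·(Δρ/ρ₀)/Δz = 9.8 × 2.3564 × 10⁻³ / 111 = 2.0804 × 10⁻⁴ s⁻² ≈ 2.08 × 10⁻⁴ s⁻².

2.08 × 10⁻⁴ s⁻²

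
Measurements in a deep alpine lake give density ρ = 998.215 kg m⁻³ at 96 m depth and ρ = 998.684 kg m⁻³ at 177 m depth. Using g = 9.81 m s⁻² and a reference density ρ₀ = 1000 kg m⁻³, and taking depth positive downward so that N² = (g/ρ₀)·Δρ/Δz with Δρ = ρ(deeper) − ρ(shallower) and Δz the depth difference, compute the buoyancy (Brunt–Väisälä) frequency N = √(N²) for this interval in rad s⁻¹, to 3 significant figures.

7.54 × 10⁻³ rad s⁻¹

Δρ = 998.684 − 998.215 = 0.469 kg m⁻³ over Δz = 177 − 96 = 81 m.
N² = (9.81/1000) × (0.469/81) = 5.6801 × 10⁻⁵ s⁻².
N = √(5.6801 × 10⁻⁵) = 7.5366 × 10⁻³ rad s⁻¹ ≈ 7.54 × 10⁻³ rad s⁻¹.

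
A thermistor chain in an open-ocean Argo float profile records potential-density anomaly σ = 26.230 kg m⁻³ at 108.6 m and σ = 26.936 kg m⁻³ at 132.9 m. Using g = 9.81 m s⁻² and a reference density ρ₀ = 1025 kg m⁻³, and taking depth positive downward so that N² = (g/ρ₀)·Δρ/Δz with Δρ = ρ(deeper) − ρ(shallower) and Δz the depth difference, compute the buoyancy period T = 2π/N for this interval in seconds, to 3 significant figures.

Δρ = 1026.936 − 1026.230 = 0.706 kg m⁻³ over Δz = 132.9 − 108.6 = 24.3 m.
N² = (9.81/1025) × (0.706/24.3) = 2.7806 × 10⁻⁴ s⁻².
N = √(2.7806 × 10⁻⁴) = 0.016675 rad s⁻¹, so T = 2π/N = 376.80 s ≈ 377 s.

377 s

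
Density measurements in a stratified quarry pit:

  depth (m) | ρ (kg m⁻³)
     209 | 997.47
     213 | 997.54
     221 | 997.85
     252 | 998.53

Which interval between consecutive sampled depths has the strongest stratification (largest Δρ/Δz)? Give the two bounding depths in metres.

213–221 m

Compute the density gradient over each adjacent pair:
  209–213 m: Δρ/Δz = 0.07/4 = 0.018 kg m⁻⁴
  213–221 m: Δρ/Δz = 0.31/8 = 0.039 kg m⁻⁴
  221–252 m: Δρ/Δz = 0.68/31 = 0.022 kg m⁻⁴
The largest gradient is in the 213–221 m interval — the pycnocline.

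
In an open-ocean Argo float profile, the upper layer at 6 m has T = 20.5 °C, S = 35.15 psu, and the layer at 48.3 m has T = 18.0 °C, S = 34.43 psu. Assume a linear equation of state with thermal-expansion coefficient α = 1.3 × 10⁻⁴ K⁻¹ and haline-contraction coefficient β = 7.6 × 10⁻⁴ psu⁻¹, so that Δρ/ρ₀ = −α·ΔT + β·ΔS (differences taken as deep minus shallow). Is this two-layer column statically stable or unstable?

unstable

ΔT = 18.0 − 20.5 = -2.5 K and ΔS = 34.43 − 35.15 = -0.72 psu (deep − shallow).
−αΔT = 3.25 × 10⁻⁴; βΔS = -5.472 × 10⁻⁴; sum Δρ/ρ₀ = -2.222 × 10⁻⁴.
Δρ/ρ₀ < 0, so Δρ < 0: deeper water is lighter → statically unstable; the column would overturn.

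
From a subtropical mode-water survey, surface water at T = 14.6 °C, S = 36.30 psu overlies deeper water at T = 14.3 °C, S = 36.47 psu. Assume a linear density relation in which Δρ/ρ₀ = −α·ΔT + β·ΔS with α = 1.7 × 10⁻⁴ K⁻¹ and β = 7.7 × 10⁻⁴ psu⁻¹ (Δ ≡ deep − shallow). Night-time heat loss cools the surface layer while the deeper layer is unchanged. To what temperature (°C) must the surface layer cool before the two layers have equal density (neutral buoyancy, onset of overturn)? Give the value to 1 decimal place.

Neutral buoyancy requires Δρ = 0, i.e. −α(T_deep − T_surf′) + β(S_deep − S_surf) = 0.
T_surf′ = T_deep − (β/α)·ΔS = 14.3 − (7.7 × 10⁻⁴/1.7 × 10⁻⁴)·(+0.17) = 13.530 °C.
Cooling required: 14.6 − (13.530) = 1.070 °C.

13.5 °C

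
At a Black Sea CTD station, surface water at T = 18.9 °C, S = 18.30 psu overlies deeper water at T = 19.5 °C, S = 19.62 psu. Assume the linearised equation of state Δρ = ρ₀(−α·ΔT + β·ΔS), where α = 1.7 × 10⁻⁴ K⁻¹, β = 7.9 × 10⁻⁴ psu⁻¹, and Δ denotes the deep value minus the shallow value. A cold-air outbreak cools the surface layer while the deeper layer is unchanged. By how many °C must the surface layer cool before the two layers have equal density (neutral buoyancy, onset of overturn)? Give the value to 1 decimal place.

Neutral buoyancy requires Δρ = 0, i.e. −α(T_deep − T_surf′) + β(S_deep − S_surf) = 0.
T_surf′ = T_deep − (β/α)·ΔS = 19.5 − (7.9 × 10⁻⁴/1.7 × 10⁻⁴)·(+1.32) = 13.366 °C.
Cooling required: 18.9 − (13.366) = 5.534 °C.

5.5 °C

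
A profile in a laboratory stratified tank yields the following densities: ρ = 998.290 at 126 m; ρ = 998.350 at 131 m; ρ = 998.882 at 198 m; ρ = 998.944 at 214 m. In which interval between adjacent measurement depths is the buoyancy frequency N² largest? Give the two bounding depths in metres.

126–131 m

Compute the density gradient over each adjacent pair:
  126–131 m: Δρ/Δz = 0.060/5 = 0.012 kg m⁻⁴
  131–198 m: Δρ/Δz = 0.532/67 = 7.9 × 10⁻³ kg m⁻⁴
  198–214 m: Δρ/Δz = 0.062/16 = 3.9 × 10⁻³ kg m⁻⁴
The largest gradient is in the 126–131 m interval — the pycnocline.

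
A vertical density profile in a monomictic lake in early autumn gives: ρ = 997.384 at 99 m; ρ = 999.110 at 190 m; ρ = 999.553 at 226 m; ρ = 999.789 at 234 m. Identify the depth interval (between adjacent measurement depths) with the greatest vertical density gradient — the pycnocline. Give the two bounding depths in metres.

Compute the density gradient over each adjacent pair:
  99–190 m: Δρ/Δz = 1.726/91 = 0.019 kg m⁻⁴
  190–226 m: Δρ/Δz = 0.443/36 = 0.012 kg m⁻⁴
  226–234 m: Δρ/Δz = 0.236/8 = 0.029 kg m⁻⁴
The largest gradient is in the 226–234 m interval — the pycnocline.

226–234 m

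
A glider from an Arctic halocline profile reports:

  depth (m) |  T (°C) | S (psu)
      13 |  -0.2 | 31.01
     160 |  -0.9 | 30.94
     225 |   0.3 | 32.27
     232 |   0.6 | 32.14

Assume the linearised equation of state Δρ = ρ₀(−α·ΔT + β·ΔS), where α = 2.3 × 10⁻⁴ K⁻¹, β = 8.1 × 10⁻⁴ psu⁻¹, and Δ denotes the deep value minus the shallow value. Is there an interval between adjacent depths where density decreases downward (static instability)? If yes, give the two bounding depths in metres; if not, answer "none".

225–232 m

Evaluate Δρ/ρ₀ = −αΔT + βΔS across each adjacent pair:
  13–160 m: −αΔT+βΔS = −(2.3 × 10⁻⁴)(-0.7)+(8.1 × 10⁻⁴)(-0.07) = 1.0 × 10⁻⁴ → stable
  160–225 m: −αΔT+βΔS = −(2.3 × 10⁻⁴)(+1.2)+(8.1 × 10⁻⁴)(+1.33) = 8.0 × 10⁻⁴ → stable
  225–232 m: −αΔT+βΔS = −(2.3 × 10⁻⁴)(+0.3)+(8.1 × 10⁻⁴)(-0.13) = -1.7 × 10⁻⁴ → UNSTABLE
The 225–232 m interval has Δρ < 0: lighter water underlies denser water.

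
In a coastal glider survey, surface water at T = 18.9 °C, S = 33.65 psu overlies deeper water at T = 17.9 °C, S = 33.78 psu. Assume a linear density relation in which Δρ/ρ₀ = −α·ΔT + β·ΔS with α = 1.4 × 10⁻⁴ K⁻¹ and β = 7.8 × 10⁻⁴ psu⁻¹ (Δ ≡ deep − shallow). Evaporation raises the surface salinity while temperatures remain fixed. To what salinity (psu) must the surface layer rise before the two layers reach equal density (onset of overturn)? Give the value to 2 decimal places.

Neutral buoyancy requires −α(T_deep − T_surf) + β(S_deep − S_surf′) = 0.
S_surf′ = S_deep − (α/β)·ΔT = 33.78 − (1.4 × 10⁻⁴/7.8 × 10⁻⁴)·(-1.0) = 33.9595 psu.
Increase required: 33.9595 − 33.65 = 0.3095 psu.

33.96 psu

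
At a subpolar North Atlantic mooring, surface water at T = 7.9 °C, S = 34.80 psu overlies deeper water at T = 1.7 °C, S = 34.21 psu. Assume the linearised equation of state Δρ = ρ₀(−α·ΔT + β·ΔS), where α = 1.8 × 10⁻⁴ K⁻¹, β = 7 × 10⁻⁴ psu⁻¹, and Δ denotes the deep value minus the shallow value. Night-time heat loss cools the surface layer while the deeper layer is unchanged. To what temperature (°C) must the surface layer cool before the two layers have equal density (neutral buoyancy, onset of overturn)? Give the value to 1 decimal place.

4.0 °C

Neutral buoyancy requires Δρ = 0, i.e. −α(T_deep − T_surf′) + β(S_deep − S_surf) = 0.
T_surf′ = T_deep − (β/α)·ΔS = 1.7 − (7 × 10⁻⁴/1.8 × 10⁻⁴)·(-0.59) = 3.994 °C.
Cooling required: 7.9 − (3.994) = 3.906 °C.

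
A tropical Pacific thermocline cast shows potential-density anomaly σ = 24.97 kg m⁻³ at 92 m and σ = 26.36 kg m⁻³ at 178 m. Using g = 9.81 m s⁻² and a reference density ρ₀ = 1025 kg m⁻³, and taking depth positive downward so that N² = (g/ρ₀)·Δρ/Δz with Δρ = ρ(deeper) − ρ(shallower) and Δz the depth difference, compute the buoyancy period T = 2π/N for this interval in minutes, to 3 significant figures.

Δρ = 1026.36 − 1024.97 = 1.39 kg m⁻³ over Δz = 178 − 92 = 86 m.
N² = (9.81/1025) × (1.39/86) = 1.5469 × 10⁻⁴ s⁻².
N = √(1.5469 × 10⁻⁴) = 0.012437 rad s⁻¹, so T = 2π/N = 505.20 s = 8.4200 min ≈ 8.42 min.

8.42 min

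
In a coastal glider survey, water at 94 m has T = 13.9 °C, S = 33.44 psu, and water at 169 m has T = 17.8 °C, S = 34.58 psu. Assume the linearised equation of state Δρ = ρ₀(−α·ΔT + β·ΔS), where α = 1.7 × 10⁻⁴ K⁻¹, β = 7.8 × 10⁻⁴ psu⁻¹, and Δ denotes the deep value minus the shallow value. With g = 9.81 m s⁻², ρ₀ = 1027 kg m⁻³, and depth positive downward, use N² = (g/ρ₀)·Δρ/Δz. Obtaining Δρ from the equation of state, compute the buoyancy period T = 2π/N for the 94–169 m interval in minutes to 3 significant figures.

ΔT = +3.9 K, ΔS = +1.14 psu (deep − shallow).
Δρ/ρ₀ = −αΔT + βΔS = -6.63 × 10⁻⁴ + 8.892 × 10⁻⁴ = 2.262 × 10⁻⁴, so Δρ ≈ 0.2323 kg m⁻³.
N² = (g/ρ₀)·Δρ/Δz = g·(Δρ/ρ₀)/Δz = 9.81 × 2.262 × 10⁻⁴ / 75 = 2.9587 × 10⁻⁵ s⁻².
N = √(2.9587 × 10⁻⁵) = 5.4394 × 10⁻³ rad s⁻¹ → T = 2π/N = 1.1551 × 10³ s = 19.252 min ≈ 19.3 min.

19.3 min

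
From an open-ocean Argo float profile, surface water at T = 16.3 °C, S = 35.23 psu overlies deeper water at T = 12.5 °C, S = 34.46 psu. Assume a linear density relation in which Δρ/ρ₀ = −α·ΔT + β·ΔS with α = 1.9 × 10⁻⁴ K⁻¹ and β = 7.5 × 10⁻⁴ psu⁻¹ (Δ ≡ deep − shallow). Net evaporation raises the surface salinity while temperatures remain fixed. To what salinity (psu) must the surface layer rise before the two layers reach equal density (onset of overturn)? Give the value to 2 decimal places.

35.42 psu

Neutral buoyancy requires −α(T_deep − T_surf) + β(S_deep − S_surf′) = 0.
S_surf′ = S_deep − (α/β)·ΔT = 34.46 − (1.9 × 10⁻⁴/7.5 × 10⁻⁴)·(-3.8) = 35.4227 psu.
Increase required: 35.4227 − 35.23 = 0.1927 psu.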